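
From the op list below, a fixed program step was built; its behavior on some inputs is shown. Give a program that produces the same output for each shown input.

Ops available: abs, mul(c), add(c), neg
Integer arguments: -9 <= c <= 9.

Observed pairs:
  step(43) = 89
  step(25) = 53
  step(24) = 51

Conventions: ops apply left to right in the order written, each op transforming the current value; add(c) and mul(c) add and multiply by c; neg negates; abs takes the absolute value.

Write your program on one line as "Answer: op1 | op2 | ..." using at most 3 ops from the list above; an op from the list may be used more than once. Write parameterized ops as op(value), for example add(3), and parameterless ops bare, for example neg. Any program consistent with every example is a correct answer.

mul(-2) | neg | add(3)

Check, running the answer program on each example:
  43 -> -86 -> 86 -> 89
  25 -> -50 -> 50 -> 53
  24 -> -48 -> 48 -> 51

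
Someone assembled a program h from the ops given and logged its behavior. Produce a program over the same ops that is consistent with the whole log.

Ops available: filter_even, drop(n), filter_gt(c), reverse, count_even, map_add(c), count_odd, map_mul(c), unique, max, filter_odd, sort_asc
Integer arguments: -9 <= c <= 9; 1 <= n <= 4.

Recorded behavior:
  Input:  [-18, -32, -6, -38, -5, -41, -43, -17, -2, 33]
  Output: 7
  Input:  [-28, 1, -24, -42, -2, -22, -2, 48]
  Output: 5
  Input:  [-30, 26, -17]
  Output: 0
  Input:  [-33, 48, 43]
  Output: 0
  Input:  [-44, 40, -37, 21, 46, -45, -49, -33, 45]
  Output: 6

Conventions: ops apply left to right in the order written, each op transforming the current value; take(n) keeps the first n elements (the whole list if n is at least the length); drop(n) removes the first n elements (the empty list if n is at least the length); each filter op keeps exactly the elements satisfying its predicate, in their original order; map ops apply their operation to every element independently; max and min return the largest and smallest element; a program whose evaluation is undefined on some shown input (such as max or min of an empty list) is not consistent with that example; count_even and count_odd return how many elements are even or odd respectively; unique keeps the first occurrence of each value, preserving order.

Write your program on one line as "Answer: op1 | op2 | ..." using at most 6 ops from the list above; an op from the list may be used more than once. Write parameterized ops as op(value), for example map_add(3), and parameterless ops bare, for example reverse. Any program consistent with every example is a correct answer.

map_mul(8) | drop(3) | map_mul(9) | reverse | count_even

Check, running the answer program on each example:
  [-18, -32, -6, -38, -5, -41, -43, -17, -2, 33] -> [-144, -256, -48, -304, -40, -328, -344, -136, -16, 264] -> [-304, -40, -328, -344, -136, -16, 264] -> [-2736, -360, -2952, -3096, -1224, -144, 2376] -> [2376, -144, -1224, -3096, -2952, -360, -2736] -> 7
  [-28, 1, -24, -42, -2, -22, -2, 48] -> [-224, 8, -192, -336, -16, -176, -16, 384] -> [-336, -16, -176, -16, 384] -> [-3024, -144, -1584, -144, 3456] -> [3456, -144, -1584, -144, -3024] -> 5
  [-30, 26, -17] -> [-240, 208, -136] -> [] -> [] -> [] -> 0
  [-33, 48, 43] -> [-264, 384, 344] -> [] -> [] -> [] -> 0
  [-44, 40, -37, 21, 46, -45, -49, -33, 45] -> [-352, 320, -296, 168, 368, -360, -392, -264, 360] -> [168, 368, -360, -392, -264, 360] -> [1512, 3312, -3240, -3528, -2376, 3240] -> [3240, -2376, -3528, -3240, 3312, 1512] -> 6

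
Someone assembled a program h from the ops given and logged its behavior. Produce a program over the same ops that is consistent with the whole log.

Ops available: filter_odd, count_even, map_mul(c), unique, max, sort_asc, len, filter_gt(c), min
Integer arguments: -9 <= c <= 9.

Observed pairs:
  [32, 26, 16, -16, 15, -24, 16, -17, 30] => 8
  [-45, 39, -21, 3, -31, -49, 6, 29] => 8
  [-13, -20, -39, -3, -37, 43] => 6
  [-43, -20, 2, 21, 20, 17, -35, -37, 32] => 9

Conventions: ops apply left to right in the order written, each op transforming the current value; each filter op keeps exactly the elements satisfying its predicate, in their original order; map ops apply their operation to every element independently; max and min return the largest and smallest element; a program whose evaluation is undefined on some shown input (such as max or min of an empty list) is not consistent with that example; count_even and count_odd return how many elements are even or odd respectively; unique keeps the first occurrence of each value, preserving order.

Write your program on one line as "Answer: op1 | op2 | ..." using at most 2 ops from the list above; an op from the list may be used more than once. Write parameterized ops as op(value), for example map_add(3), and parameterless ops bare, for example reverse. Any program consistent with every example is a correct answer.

unique | len

Check, running the answer program on each example:
  [32, 26, 16, -16, 15, -24, 16, -17, 30] -> [32, 26, 16, -16, 15, -24, -17, 30] -> 8
  [-45, 39, -21, 3, -31, -49, 6, 29] -> [-45, 39, -21, 3, -31, -49, 6, 29] -> 8
  [-13, -20, -39, -3, -37, 43] -> [-13, -20, -39, -3, -37, 43] -> 6
  [-43, -20, 2, 21, 20, 17, -35, -37, 32] -> [-43, -20, 2, 21, 20, 17, -35, -37, 32] -> 9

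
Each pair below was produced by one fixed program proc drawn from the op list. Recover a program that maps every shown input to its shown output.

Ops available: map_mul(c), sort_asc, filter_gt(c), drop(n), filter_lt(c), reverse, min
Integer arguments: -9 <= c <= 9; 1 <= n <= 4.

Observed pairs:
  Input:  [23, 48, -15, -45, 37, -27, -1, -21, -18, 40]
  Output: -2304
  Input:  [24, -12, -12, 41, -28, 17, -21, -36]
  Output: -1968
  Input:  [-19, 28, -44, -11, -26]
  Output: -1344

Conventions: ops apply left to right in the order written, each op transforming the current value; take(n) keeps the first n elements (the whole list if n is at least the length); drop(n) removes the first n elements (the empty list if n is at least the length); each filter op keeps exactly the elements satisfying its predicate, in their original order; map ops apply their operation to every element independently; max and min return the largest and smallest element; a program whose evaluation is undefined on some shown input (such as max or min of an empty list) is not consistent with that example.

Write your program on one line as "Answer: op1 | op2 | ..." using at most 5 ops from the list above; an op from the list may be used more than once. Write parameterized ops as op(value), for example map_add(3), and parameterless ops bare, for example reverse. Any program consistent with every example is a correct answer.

map_mul(6) | sort_asc | map_mul(-8) | min

Check, running the answer program on each example:
  [23, 48, -15, -45, 37, -27, -1, -21, -18, 40] -> [138, 288, -90, -270, 222, -162, -6, -126, -108, 240] -> [-270, -162, -126, -108, -90, -6, 138, 222, 240, 288] -> [2160, 1296, 1008, 864, 720, 48, -1104, -1776, -1920, -2304] -> -2304
  [24, -12, -12, 41, -28, 17, -21, -36] -> [144, -72, -72, 246, -168, 102, -126, -216] -> [-216, -168, -126, -72, -72, 102, 144, 246] -> [1728, 1344, 1008, 576, 576, -816, -1152, -1968] -> -1968
  [-19, 28, -44, -11, -26] -> [-114, 168, -264, -66, -156] -> [-264, -156, -114, -66, 168] -> [2112, 1248, 912, 528, -1344] -> -1344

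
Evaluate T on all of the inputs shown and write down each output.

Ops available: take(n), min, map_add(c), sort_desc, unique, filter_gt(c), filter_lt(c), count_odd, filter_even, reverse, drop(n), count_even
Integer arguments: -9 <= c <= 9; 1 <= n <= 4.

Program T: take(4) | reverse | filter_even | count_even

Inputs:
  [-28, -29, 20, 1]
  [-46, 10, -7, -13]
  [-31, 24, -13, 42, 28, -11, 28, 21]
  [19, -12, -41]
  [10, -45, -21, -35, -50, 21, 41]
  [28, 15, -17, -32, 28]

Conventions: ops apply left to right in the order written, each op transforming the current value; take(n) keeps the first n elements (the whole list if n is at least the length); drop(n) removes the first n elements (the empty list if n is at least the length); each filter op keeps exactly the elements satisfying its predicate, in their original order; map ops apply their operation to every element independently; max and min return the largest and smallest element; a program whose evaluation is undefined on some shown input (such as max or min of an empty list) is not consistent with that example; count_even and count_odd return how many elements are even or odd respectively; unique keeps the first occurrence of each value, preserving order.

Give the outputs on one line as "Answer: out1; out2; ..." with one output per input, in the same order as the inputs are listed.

Execution, op by op:
  [-28, -29, 20, 1] -> [-28, -29, 20, 1] -> [1, 20, -29, -28] -> [20, -28] -> 2
  [-46, 10, -7, -13] -> [-46, 10, -7, -13] -> [-13, -7, 10, -46] -> [10, -46] -> 2
  [-31, 24, -13, 42, 28, -11, 28, 21] -> [-31, 24, -13, 42] -> [42, -13, 24, -31] -> [42, 24] -> 2
  [19, -12, -41] -> [19, -12, -41] -> [-41, -12, 19] -> [-12] -> 1
  [10, -45, -21, -35, -50, 21, 41] -> [10, -45, -21, -35] -> [-35, -21, -45, 10] -> [10] -> 1
  [28, 15, -17, -32, 28] -> [28, 15, -17, -32] -> [-32, -17, 15, 28] -> [-32, 28] -> 2

2; 2; 2; 1; 1; 2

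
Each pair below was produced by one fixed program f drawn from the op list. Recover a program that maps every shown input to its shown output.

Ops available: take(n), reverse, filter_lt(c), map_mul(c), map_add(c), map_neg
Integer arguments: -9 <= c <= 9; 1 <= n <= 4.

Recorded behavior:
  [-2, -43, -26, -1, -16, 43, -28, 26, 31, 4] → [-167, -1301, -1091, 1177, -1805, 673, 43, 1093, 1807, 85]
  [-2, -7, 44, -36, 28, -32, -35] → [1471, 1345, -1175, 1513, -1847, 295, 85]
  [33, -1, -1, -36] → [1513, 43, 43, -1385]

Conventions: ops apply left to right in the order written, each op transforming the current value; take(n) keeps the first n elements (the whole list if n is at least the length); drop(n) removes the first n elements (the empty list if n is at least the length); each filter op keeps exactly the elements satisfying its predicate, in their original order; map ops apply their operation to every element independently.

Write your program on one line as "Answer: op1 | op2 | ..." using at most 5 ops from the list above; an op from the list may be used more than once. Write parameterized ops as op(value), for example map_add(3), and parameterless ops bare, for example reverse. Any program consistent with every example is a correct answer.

map_mul(6) | map_mul(7) | map_neg | reverse | map_add(1)

Check, running the answer program on each example:
  [-2, -43, -26, -1, -16, 43, -28, 26, 31, 4] -> [-12, -258, -156, -6, -96, 258, -168, 156, 186, 24] -> [-84, -1806, -1092, -42, -672, 1806, -1176, 1092, 1302, 168] -> [84, 1806, 1092, 42, 672, -1806, 1176, -1092, -1302, -168] -> [-168, -1302, -1092, 1176, -1806, 672, 42, 1092, 1806, 84] -> [-167, -1301, -1091, 1177, -1805, 673, 43, 1093, 1807, 85]
  [-2, -7, 44, -36, 28, -32, -35] -> [-12, -42, 264, -216, 168, -192, -210] -> [-84, -294, 1848, -1512, 1176, -1344, -1470] -> [84, 294, -1848, 1512, -1176, 1344, 1470] -> [1470, 1344, -1176, 1512, -1848, 294, 84] -> [1471, 1345, -1175, 1513, -1847, 295, 85]
  [33, -1, -1, -36] -> [198, -6, -6, -216] -> [1386, -42, -42, -1512] -> [-1386, 42, 42, 1512] -> [1512, 42, 42, -1386] -> [1513, 43, 43, -1385]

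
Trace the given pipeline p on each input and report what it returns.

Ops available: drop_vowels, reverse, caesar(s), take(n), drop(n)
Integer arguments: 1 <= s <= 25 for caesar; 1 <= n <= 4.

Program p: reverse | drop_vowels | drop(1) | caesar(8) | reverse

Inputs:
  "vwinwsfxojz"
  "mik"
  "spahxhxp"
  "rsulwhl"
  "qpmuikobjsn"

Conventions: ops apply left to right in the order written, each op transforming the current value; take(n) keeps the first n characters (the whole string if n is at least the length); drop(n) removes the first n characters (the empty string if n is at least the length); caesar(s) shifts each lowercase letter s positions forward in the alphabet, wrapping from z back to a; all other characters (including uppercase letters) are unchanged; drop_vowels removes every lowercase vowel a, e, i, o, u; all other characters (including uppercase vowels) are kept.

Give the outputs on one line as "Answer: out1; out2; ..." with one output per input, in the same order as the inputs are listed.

"deveanfr"; "u"; "axpfpf"; "zatep"; "yxusjra"

Execution, op by op:
  "vwinwsfxojz" -> "zjoxfswniwv" -> "zjxfswnwv" -> "jxfswnwv" -> "rfnaeved" -> "deveanfr"
  "mik" -> "kim" -> "km" -> "m" -> "u" -> "u"
  "spahxhxp" -> "pxhxhaps" -> "pxhxhps" -> "xhxhps" -> "fpfpxa" -> "axpfpf"
  "rsulwhl" -> "lhwlusr" -> "lhwlsr" -> "hwlsr" -> "petaz" -> "zatep"
  "qpmuikobjsn" -> "nsjbokiumpq" -> "nsjbkmpq" -> "sjbkmpq" -> "arjsuxy" -> "yxusjra"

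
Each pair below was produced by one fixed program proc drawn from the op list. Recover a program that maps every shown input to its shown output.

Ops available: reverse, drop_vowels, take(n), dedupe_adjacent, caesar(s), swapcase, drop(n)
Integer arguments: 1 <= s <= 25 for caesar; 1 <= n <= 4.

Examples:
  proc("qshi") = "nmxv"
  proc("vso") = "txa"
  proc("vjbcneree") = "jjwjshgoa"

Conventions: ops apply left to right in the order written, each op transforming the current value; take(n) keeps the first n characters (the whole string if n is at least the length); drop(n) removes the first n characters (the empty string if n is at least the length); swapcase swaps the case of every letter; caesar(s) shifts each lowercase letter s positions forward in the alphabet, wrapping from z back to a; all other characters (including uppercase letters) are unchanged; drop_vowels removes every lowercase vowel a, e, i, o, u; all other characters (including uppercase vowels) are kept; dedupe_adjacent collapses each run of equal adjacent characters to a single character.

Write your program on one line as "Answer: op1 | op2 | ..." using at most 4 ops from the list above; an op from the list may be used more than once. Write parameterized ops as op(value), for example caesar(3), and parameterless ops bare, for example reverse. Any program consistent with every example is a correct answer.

caesar(7) | reverse | caesar(24)

Check, running the answer program on each example:
  "qshi" -> "xzop" -> "pozx" -> "nmxv"
  "vso" -> "czv" -> "vzc" -> "txa"
  "vjbcneree" -> "cqijulyll" -> "llylujiqc" -> "jjwjshgoa"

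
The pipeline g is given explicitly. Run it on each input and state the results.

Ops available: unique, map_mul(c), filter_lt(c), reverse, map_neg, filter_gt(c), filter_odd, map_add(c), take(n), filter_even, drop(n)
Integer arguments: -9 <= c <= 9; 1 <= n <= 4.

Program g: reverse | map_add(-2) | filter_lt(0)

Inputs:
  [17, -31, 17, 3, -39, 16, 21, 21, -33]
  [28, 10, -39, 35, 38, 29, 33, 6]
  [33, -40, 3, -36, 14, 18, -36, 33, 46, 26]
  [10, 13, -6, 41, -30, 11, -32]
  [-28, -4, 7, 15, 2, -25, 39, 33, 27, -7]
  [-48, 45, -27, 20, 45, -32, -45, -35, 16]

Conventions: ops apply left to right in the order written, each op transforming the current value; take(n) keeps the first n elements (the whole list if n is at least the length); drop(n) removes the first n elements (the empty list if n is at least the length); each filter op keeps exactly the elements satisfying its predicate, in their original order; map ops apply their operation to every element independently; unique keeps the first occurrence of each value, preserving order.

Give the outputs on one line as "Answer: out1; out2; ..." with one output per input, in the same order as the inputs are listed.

Execution, op by op:
  [17, -31, 17, 3, -39, 16, 21, 21, -33] -> [-33, 21, 21, 16, -39, 3, 17, -31, 17] -> [-35, 19, 19, 14, -41, 1, 15, -33, 15] -> [-35, -41, -33]
  [28, 10, -39, 35, 38, 29, 33, 6] -> [6, 33, 29, 38, 35, -39, 10, 28] -> [4, 31, 27, 36, 33, -41, 8, 26] -> [-41]
  [33, -40, 3, -36, 14, 18, -36, 33, 46, 26] -> [26, 46, 33, -36, 18, 14, -36, 3, -40, 33] -> [24, 44, 31, -38, 16, 12, -38, 1, -42, 31] -> [-38, -38, -42]
  [10, 13, -6, 41, -30, 11, -32] -> [-32, 11, -30, 41, -6, 13, 10] -> [-34, 9, -32, 39, -8, 11, 8] -> [-34, -32, -8]
  [-28, -4, 7, 15, 2, -25, 39, 33, 27, -7] -> [-7, 27, 33, 39, -25, 2, 15, 7, -4, -28] -> [-9, 25, 31, 37, -27, 0, 13, 5, -6, -30] -> [-9, -27, -6, -30]
  [-48, 45, -27, 20, 45, -32, -45, -35, 16] -> [16, -35, -45, -32, 45, 20, -27, 45, -48] -> [14, -37, -47, -34, 43, 18, -29, 43, -50] -> [-37, -47, -34, -29, -50]

[-35, -41, -33]; [-41]; [-38, -38, -42]; [-34, -32, -8]; [-9, -27, -6, -30]; [-37, -47, -34, -29, -50]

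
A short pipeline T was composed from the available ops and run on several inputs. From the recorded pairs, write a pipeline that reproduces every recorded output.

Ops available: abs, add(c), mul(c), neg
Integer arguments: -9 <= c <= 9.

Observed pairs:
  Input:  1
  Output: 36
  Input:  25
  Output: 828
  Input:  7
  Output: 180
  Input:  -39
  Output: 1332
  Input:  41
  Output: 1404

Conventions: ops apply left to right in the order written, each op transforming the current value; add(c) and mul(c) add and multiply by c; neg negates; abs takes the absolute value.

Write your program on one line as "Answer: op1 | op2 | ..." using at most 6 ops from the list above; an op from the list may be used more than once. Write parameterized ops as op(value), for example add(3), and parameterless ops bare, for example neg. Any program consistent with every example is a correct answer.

abs | add(-2) | abs | mul(6) | mul(-6) | neg

Check, running the answer program on each example:
  1 -> 1 -> -1 -> 1 -> 6 -> -36 -> 36
  25 -> 25 -> 23 -> 23 -> 138 -> -828 -> 828
  7 -> 7 -> 5 -> 5 -> 30 -> -180 -> 180
  -39 -> 39 -> 37 -> 37 -> 222 -> -1332 -> 1332
  41 -> 41 -> 39 -> 39 -> 234 -> -1404 -> 1404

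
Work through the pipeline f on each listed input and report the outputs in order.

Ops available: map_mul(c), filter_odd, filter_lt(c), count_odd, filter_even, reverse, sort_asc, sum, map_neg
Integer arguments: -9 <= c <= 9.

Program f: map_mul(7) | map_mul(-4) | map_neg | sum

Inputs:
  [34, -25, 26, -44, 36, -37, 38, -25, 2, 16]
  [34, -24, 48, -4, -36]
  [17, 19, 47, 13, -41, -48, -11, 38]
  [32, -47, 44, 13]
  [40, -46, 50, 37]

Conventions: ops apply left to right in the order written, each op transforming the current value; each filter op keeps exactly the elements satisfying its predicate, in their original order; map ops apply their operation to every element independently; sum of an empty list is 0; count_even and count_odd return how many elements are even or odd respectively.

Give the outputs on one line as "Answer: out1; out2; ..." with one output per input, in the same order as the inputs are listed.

Execution, op by op:
  [34, -25, 26, -44, 36, -37, 38, -25, 2, 16] -> [238, -175, 182, -308, 252, -259, 266, -175, 14, 112] -> [-952, 700, -728, 1232, -1008, 1036, -1064, 700, -56, -448] -> [952, -700, 728, -1232, 1008, -1036, 1064, -700, 56, 448] -> 588
  [34, -24, 48, -4, -36] -> [238, -168, 336, -28, -252] -> [-952, 672, -1344, 112, 1008] -> [952, -672, 1344, -112, -1008] -> 504
  [17, 19, 47, 13, -41, -48, -11, 38] -> [119, 133, 329, 91, -287, -336, -77, 266] -> [-476, -532, -1316, -364, 1148, 1344, 308, -1064] -> [476, 532, 1316, 364, -1148, -1344, -308, 1064] -> 952
  [32, -47, 44, 13] -> [224, -329, 308, 91] -> [-896, 1316, -1232, -364] -> [896, -1316, 1232, 364] -> 1176
  [40, -46, 50, 37] -> [280, -322, 350, 259] -> [-1120, 1288, -1400, -1036] -> [1120, -1288, 1400, 1036] -> 2268

588; 504; 952; 1176; 2268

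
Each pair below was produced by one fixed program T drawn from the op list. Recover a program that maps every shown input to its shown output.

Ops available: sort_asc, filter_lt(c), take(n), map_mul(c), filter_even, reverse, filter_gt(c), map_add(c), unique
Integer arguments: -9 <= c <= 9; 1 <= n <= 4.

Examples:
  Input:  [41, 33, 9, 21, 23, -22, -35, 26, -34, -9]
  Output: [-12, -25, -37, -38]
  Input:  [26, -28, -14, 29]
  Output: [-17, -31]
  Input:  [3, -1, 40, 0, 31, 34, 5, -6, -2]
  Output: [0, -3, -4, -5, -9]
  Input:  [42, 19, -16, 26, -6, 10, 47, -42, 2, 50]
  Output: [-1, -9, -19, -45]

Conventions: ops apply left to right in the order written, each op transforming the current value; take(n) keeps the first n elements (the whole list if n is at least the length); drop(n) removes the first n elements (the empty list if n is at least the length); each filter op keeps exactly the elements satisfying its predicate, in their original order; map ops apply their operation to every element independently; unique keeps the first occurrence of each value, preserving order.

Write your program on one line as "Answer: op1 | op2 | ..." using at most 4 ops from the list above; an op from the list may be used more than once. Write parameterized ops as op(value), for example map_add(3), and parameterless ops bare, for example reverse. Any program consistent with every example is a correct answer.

sort_asc | map_add(-3) | filter_lt(1) | reverse

Check, running the answer program on each example:
  [41, 33, 9, 21, 23, -22, -35, 26, -34, -9] -> [-35, -34, -22, -9, 9, 21, 23, 26, 33, 41] -> [-38, -37, -25, -12, 6, 18, 20, 23, 30, 38] -> [-38, -37, -25, -12] -> [-12, -25, -37, -38]
  [26, -28, -14, 29] -> [-28, -14, 26, 29] -> [-31, -17, 23, 26] -> [-31, -17] -> [-17, -31]
  [3, -1, 40, 0, 31, 34, 5, -6, -2] -> [-6, -2, -1, 0, 3, 5, 31, 34, 40] -> [-9, -5, -4, -3, 0, 2, 28, 31, 37] -> [-9, -5, -4, -3, 0] -> [0, -3, -4, -5, -9]
  [42, 19, -16, 26, -6, 10, 47, -42, 2, 50] -> [-42, -16, -6, 2, 10, 19, 26, 42, 47, 50] -> [-45, -19, -9, -1, 7, 16, 23, 39, 44, 47] -> [-45, -19, -9, -1] -> [-1, -9, -19, -45]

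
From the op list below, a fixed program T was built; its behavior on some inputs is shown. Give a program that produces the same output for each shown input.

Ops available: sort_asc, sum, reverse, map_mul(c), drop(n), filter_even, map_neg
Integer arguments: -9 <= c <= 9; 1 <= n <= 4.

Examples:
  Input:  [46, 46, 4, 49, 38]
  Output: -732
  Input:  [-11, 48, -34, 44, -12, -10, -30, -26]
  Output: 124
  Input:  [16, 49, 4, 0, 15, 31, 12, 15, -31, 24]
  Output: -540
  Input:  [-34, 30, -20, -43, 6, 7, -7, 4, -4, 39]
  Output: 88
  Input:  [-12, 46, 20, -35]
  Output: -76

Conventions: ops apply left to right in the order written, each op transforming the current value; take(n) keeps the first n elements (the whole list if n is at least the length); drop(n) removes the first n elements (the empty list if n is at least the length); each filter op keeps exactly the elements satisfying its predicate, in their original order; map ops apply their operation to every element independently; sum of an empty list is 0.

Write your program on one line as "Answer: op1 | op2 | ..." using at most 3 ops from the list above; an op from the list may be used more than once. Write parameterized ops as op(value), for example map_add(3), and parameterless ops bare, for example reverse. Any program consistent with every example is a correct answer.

map_mul(-4) | sum

Check, running the answer program on each example:
  [46, 46, 4, 49, 38] -> [-184, -184, -16, -196, -152] -> -732
  [-11, 48, -34, 44, -12, -10, -30, -26] -> [44, -192, 136, -176, 48, 40, 120, 104] -> 124
  [16, 49, 4, 0, 15, 31, 12, 15, -31, 24] -> [-64, -196, -16, 0, -60, -124, -48, -60, 124, -96] -> -540
  [-34, 30, -20, -43, 6, 7, -7, 4, -4, 39] -> [136, -120, 80, 172, -24, -28, 28, -16, 16, -156] -> 88
  [-12, 46, 20, -35] -> [48, -184, -80, 140] -> -76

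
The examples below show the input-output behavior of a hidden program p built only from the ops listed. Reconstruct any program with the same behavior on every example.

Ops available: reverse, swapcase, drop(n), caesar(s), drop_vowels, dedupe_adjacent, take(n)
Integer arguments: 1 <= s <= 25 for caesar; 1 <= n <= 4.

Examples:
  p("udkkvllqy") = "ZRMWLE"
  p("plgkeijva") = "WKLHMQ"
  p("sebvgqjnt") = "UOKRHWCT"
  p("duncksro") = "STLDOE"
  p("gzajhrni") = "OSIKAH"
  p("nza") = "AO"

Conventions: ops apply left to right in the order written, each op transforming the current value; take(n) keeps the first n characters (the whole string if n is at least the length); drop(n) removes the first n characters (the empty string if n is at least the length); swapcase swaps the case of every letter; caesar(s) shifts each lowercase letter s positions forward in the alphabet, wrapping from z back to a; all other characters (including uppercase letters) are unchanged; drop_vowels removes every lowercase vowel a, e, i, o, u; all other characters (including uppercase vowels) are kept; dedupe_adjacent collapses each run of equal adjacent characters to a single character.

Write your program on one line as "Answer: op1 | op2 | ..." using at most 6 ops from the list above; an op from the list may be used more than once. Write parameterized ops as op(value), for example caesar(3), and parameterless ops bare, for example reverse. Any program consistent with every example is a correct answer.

dedupe_adjacent | drop_vowels | reverse | caesar(1) | swapcase

Check, running the answer program on each example:
  "udkkvllqy" -> "udkvlqy" -> "dkvlqy" -> "yqlvkd" -> "zrmwle" -> "ZRMWLE"
  "plgkeijva" -> "plgkeijva" -> "plgkjv" -> "vjkglp" -> "wklhmq" -> "WKLHMQ"
  "sebvgqjnt" -> "sebvgqjnt" -> "sbvgqjnt" -> "tnjqgvbs" -> "uokrhwct" -> "UOKRHWCT"
  "duncksro" -> "duncksro" -> "dncksr" -> "rskcnd" -> "stldoe" -> "STLDOE"
  "gzajhrni" -> "gzajhrni" -> "gzjhrn" -> "nrhjzg" -> "osikah" -> "OSIKAH"
  "nza" -> "nza" -> "nz" -> "zn" -> "ao" -> "AO"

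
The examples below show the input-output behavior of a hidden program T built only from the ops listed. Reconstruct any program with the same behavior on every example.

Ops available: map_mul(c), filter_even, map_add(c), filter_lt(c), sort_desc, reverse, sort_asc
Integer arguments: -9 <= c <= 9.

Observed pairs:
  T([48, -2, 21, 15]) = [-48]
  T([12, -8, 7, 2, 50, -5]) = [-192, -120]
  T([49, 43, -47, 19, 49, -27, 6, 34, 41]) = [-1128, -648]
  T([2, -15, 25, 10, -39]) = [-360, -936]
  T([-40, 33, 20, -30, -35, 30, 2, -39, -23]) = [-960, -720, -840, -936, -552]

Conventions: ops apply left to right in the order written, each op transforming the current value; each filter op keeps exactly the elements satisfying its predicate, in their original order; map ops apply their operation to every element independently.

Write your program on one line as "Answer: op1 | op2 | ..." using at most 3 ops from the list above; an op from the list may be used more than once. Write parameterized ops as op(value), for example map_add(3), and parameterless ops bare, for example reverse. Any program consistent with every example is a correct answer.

map_mul(3) | map_mul(8) | filter_lt(2)

Check, running the answer program on each example:
  [48, -2, 21, 15] -> [144, -6, 63, 45] -> [1152, -48, 504, 360] -> [-48]
  [12, -8, 7, 2, 50, -5] -> [36, -24, 21, 6, 150, -15] -> [288, -192, 168, 48, 1200, -120] -> [-192, -120]
  [49, 43, -47, 19, 49, -27, 6, 34, 41] -> [147, 129, -141, 57, 147, -81, 18, 102, 123] -> [1176, 1032, -1128, 456, 1176, -648, 144, 816, 984] -> [-1128, -648]
  [2, -15, 25, 10, -39] -> [6, -45, 75, 30, -117] -> [48, -360, 600, 240, -936] -> [-360, -936]
  [-40, 33, 20, -30, -35, 30, 2, -39, -23] -> [-120, 99, 60, -90, -105, 90, 6, -117, -69] -> [-960, 792, 480, -720, -840, 720, 48, -936, -552] -> [-960, -720, -840, -936, -552]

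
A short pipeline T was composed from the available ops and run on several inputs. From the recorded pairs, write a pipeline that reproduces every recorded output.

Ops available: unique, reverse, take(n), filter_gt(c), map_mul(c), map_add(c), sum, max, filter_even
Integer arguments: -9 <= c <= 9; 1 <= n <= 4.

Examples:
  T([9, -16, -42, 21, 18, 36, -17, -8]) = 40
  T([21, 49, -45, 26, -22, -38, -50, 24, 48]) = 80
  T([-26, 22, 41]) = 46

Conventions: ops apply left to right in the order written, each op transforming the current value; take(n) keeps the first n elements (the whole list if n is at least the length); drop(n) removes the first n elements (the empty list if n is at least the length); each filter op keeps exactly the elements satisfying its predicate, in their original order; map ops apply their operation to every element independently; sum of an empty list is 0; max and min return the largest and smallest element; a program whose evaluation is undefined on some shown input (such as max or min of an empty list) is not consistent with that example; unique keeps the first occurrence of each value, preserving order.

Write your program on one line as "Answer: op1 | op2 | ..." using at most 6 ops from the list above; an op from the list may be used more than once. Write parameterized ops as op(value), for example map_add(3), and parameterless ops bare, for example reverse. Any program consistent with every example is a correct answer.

reverse | filter_gt(5) | reverse | map_add(5) | filter_even | sum

Check, running the answer program on each example:
  [9, -16, -42, 21, 18, 36, -17, -8] -> [-8, -17, 36, 18, 21, -42, -16, 9] -> [36, 18, 21, 9] -> [9, 21, 18, 36] -> [14, 26, 23, 41] -> [14, 26] -> 40
  [21, 49, -45, 26, -22, -38, -50, 24, 48] -> [48, 24, -50, -38, -22, 26, -45, 49, 21] -> [48, 24, 26, 49, 21] -> [21, 49, 26, 24, 48] -> [26, 54, 31, 29, 53] -> [26, 54] -> 80
  [-26, 22, 41] -> [41, 22, -26] -> [41, 22] -> [22, 41] -> [27, 46] -> [46] -> 46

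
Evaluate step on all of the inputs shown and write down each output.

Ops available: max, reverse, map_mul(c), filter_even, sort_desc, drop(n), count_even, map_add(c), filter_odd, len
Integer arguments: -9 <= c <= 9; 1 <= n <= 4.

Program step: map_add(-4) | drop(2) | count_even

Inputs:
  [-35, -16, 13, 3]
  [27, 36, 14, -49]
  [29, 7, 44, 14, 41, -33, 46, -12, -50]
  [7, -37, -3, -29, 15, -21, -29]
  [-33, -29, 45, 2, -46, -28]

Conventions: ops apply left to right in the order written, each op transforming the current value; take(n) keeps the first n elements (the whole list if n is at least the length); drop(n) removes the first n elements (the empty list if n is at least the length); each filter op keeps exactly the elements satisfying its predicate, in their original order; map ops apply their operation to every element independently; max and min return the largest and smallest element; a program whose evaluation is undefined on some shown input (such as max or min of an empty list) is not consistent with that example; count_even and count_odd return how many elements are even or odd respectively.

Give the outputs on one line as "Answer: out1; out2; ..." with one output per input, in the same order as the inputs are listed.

0; 1; 5; 0; 3

Execution, op by op:
  [-35, -16, 13, 3] -> [-39, -20, 9, -1] -> [9, -1] -> 0
  [27, 36, 14, -49] -> [23, 32, 10, -53] -> [10, -53] -> 1
  [29, 7, 44, 14, 41, -33, 46, -12, -50] -> [25, 3, 40, 10, 37, -37, 42, -16, -54] -> [40, 10, 37, -37, 42, -16, -54] -> 5
  [7, -37, -3, -29, 15, -21, -29] -> [3, -41, -7, -33, 11, -25, -33] -> [-7, -33, 11, -25, -33] -> 0
  [-33, -29, 45, 2, -46, -28] -> [-37, -33, 41, -2, -50, -32] -> [41, -2, -50, -32] -> 3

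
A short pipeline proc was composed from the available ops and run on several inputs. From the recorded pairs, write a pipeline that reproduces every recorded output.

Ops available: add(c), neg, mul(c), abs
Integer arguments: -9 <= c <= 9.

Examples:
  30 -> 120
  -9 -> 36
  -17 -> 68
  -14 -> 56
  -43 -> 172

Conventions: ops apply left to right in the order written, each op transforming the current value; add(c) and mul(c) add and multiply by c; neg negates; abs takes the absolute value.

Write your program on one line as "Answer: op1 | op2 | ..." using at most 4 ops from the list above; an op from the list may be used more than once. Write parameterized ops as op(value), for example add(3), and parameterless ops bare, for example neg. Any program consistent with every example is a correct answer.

neg | mul(4) | abs

Check, running the answer program on each example:
  30 -> -30 -> -120 -> 120
  -9 -> 9 -> 36 -> 36
  -17 -> 17 -> 68 -> 68
  -14 -> 14 -> 56 -> 56
  -43 -> 43 -> 172 -> 172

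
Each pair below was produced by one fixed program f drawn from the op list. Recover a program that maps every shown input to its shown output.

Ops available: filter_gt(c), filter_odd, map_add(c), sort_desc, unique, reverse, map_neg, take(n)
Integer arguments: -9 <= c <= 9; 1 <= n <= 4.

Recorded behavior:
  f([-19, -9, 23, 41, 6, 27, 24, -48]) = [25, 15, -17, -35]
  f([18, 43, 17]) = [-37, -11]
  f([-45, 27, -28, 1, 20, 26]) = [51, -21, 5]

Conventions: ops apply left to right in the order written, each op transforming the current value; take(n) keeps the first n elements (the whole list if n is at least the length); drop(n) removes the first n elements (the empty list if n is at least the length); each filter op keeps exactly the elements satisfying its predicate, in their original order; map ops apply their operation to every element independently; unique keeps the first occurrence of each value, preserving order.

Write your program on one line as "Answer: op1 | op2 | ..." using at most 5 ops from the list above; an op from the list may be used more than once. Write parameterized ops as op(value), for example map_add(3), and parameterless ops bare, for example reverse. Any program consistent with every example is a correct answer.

filter_odd | take(4) | map_neg | map_add(1) | map_add(5)

Check, running the answer program on each example:
  [-19, -9, 23, 41, 6, 27, 24, -48] -> [-19, -9, 23, 41, 27] -> [-19, -9, 23, 41] -> [19, 9, -23, -41] -> [20, 10, -22, -40] -> [25, 15, -17, -35]
  [18, 43, 17] -> [43, 17] -> [43, 17] -> [-43, -17] -> [-42, -16] -> [-37, -11]
  [-45, 27, -28, 1, 20, 26] -> [-45, 27, 1] -> [-45, 27, 1] -> [45, -27, -1] -> [46, -26, 0] -> [51, -21, 5]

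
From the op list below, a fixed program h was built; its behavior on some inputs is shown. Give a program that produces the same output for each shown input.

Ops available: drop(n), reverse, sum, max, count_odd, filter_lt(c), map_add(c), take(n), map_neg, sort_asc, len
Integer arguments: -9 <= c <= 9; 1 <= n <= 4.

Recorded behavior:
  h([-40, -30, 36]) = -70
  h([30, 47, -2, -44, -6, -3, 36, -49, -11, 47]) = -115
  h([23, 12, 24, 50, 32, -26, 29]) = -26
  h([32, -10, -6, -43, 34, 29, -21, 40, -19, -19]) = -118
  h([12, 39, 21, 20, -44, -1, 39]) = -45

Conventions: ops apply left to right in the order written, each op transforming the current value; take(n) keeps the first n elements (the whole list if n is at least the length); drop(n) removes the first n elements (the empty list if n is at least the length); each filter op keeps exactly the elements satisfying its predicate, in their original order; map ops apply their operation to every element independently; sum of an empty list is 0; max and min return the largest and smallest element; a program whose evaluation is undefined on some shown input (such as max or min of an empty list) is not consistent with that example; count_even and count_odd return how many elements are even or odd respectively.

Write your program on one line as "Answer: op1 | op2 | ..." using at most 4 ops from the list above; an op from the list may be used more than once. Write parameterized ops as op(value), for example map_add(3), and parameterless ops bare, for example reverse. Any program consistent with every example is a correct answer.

filter_lt(1) | reverse | sum

Check, running the answer program on each example:
  [-40, -30, 36] -> [-40, -30] -> [-30, -40] -> -70
  [30, 47, -2, -44, -6, -3, 36, -49, -11, 47] -> [-2, -44, -6, -3, -49, -11] -> [-11, -49, -3, -6, -44, -2] -> -115
  [23, 12, 24, 50, 32, -26, 29] -> [-26] -> [-26] -> -26
  [32, -10, -6, -43, 34, 29, -21, 40, -19, -19] -> [-10, -6, -43, -21, -19, -19] -> [-19, -19, -21, -43, -6, -10] -> -118
  [12, 39, 21, 20, -44, -1, 39] -> [-44, -1] -> [-1, -44] -> -45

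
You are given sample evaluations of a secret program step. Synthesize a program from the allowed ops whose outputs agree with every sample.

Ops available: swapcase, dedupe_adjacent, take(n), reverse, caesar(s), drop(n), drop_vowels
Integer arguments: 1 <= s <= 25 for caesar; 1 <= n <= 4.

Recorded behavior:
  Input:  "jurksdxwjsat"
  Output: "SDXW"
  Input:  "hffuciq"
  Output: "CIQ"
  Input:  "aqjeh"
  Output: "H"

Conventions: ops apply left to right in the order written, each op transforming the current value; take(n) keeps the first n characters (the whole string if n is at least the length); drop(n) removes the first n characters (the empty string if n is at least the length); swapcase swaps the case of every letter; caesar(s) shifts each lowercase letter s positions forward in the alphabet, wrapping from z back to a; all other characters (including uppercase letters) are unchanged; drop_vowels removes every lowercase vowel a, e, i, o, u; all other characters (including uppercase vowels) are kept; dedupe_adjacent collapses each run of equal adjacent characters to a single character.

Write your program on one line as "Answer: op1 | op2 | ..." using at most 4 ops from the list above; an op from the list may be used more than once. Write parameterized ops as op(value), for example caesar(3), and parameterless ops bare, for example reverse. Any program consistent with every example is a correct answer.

drop(4) | take(4) | swapcase

Check, running the answer program on each example:
  "jurksdxwjsat" -> "sdxwjsat" -> "sdxw" -> "SDXW"
  "hffuciq" -> "ciq" -> "ciq" -> "CIQ"
  "aqjeh" -> "h" -> "h" -> "H"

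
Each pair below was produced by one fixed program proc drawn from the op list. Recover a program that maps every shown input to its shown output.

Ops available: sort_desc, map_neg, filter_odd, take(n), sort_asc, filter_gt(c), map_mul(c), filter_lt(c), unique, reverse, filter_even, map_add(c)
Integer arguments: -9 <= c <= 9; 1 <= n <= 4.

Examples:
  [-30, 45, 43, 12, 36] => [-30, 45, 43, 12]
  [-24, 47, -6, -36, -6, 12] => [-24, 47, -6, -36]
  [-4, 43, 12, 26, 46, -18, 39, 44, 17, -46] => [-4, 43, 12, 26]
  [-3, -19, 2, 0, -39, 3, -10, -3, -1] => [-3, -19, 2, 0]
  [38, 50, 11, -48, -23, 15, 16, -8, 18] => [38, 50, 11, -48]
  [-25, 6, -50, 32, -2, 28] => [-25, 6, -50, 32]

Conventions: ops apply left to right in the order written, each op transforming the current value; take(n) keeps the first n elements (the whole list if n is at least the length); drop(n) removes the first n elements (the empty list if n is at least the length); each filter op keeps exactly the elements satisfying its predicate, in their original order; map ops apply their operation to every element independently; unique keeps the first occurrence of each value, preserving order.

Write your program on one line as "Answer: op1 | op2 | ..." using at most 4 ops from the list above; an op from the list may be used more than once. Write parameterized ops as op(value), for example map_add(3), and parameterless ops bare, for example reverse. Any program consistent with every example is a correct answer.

map_neg | take(4) | map_neg

Check, running the answer program on each example:
  [-30, 45, 43, 12, 36] -> [30, -45, -43, -12, -36] -> [30, -45, -43, -12] -> [-30, 45, 43, 12]
  [-24, 47, -6, -36, -6, 12] -> [24, -47, 6, 36, 6, -12] -> [24, -47, 6, 36] -> [-24, 47, -6, -36]
  [-4, 43, 12, 26, 46, -18, 39, 44, 17, -46] -> [4, -43, -12, -26, -46, 18, -39, -44, -17, 46] -> [4, -43, -12, -26] -> [-4, 43, 12, 26]
  [-3, -19, 2, 0, -39, 3, -10, -3, -1] -> [3, 19, -2, 0, 39, -3, 10, 3, 1] -> [3, 19, -2, 0] -> [-3, -19, 2, 0]
  [38, 50, 11, -48, -23, 15, 16, -8, 18] -> [-38, -50, -11, 48, 23, -15, -16, 8, -18] -> [-38, -50, -11, 48] -> [38, 50, 11, -48]
  [-25, 6, -50, 32, -2, 28] -> [25, -6, 50, -32, 2, -28] -> [25, -6, 50, -32] -> [-25, 6, -50, 32]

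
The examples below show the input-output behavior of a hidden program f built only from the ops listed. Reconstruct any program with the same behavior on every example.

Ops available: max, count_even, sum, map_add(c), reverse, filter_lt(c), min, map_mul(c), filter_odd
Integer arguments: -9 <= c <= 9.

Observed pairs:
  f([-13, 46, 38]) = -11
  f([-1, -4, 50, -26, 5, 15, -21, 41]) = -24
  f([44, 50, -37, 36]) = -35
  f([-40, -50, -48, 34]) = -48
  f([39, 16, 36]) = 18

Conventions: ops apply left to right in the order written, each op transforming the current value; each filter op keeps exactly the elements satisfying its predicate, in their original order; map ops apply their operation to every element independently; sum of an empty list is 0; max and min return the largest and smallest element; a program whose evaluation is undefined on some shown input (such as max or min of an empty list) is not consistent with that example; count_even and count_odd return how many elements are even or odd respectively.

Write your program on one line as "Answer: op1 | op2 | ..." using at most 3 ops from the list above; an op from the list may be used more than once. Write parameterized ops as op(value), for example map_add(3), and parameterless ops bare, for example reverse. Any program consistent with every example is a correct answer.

map_add(2) | min

Check, running the answer program on each example:
  [-13, 46, 38] -> [-11, 48, 40] -> -11
  [-1, -4, 50, -26, 5, 15, -21, 41] -> [1, -2, 52, -24, 7, 17, -19, 43] -> -24
  [44, 50, -37, 36] -> [46, 52, -35, 38] -> -35
  [-40, -50, -48, 34] -> [-38, -48, -46, 36] -> -48
  [39, 16, 36] -> [41, 18, 38] -> 18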